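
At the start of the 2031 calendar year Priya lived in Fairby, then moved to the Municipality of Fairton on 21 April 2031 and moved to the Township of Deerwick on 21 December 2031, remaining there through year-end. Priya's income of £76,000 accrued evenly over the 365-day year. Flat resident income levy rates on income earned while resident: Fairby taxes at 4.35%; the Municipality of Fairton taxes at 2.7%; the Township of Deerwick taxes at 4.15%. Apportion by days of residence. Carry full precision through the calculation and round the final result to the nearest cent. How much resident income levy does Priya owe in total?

£2,463.13

Fairby, 1 January – 20 April 2031: 110 days → £76,000 × 4.35% × 110/365 = £996.3288
The Municipality of Fairton, 21 April – 20 December 2031: 244 days → £76,000 × 2.7% × 244/365 = £1,371.7479
The Township of Deerwick, 21 December – 31 December 2031: 11 days → £76,000 × 4.15% × 11/365 = £95.0521
Total = £2,463.1288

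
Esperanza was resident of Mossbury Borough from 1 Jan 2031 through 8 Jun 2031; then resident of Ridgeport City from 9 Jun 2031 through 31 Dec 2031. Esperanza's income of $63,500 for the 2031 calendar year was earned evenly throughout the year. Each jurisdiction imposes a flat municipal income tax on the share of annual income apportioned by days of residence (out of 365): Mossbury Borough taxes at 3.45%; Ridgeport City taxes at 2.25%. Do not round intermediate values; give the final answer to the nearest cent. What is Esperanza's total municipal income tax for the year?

Mossbury Borough, 1 Jan – 8 Jun 2031: 159 days → $63,500 × 3.45% × 159/365 = $954.3267
Ridgeport City, 9 Jun – 31 Dec 2031: 206 days → $63,500 × 2.25% × 206/365 = $806.3630
Total = $1,760.6897

$1,760.69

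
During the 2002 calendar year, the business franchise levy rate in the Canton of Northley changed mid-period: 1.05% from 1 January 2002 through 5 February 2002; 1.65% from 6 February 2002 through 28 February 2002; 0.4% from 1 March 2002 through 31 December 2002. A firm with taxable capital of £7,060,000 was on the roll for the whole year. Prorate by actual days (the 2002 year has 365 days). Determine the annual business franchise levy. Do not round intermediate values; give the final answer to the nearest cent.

£38,327.10

1 January – 5 February 2002: 36 days at 1.05% → £7,060,000 × 1.05% × 36/365 = £7,311.4521
6 February – 28 February 2002: 23 days at 1.65% → £7,060,000 × 1.65% × 23/365 = £7,340.4658
1 March – 31 December 2002: 306 days at 0.4% → £7,060,000 × 0.4% × 306/365 = £23,675.1781
Total = £38,327.0959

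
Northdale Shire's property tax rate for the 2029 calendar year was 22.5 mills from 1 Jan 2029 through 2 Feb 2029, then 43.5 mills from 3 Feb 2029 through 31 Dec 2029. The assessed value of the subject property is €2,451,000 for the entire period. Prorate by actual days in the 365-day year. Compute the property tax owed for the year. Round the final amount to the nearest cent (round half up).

1 Jan – 2 Feb 2029: 33 days at 22.5 mills → €2,451,000 × 2.25% × 33/365 = €4,985.9384
3 Feb – 31 Dec 2029: 332 days at 43.5 mills → €2,451,000 × 4.35% × 332/365 = €96,979.0192
Total = €101,964.9575

€101,964.96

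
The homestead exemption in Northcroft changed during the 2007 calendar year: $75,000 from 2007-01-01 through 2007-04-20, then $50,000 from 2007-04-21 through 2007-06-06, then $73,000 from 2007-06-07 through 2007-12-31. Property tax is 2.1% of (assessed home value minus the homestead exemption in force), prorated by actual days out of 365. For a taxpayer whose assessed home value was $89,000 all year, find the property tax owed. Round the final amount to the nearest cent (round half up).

2007-01-01 to 2007-04-20: 110 days, exemption $75,000 → ($89,000 − $75,000) × 2.1% × 110/365 = $88.6027
2007-04-21 to 2007-06-06: 47 days, exemption $50,000 → ($89,000 − $50,000) × 2.1% × 47/365 = $105.4603
2007-06-07 to 2007-12-31: 208 days, exemption $73,000 → ($89,000 − $73,000) × 2.1% × 208/365 = $191.4740
Total = $385.5370

$385.54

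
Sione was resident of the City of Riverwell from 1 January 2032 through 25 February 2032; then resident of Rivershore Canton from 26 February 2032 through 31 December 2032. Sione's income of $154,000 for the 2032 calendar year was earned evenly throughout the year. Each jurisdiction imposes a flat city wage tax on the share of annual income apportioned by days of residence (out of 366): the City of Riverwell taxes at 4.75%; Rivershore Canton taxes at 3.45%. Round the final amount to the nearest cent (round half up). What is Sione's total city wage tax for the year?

The City of Riverwell, 1 January – 25 February 2032: 56 days → $154,000 × 4.75% × 56/366 = $1,119.2350
Rivershore Canton, 26 February – 31 December 2032: 310 days → $154,000 × 3.45% × 310/366 = $4,500.0820
Total = $5,619.3169

$5,619.32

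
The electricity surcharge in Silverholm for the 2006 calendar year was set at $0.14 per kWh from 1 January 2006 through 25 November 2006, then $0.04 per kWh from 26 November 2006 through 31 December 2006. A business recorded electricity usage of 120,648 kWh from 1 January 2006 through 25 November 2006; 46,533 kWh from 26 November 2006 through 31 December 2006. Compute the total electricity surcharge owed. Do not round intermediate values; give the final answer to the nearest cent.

$18752.04

1 January – 25 November 2006: 120,648 kWh at $0.14/kWh → $16890.72
26 November – 31 December 2006: 46,533 kWh at $0.04/kWh → $1861.32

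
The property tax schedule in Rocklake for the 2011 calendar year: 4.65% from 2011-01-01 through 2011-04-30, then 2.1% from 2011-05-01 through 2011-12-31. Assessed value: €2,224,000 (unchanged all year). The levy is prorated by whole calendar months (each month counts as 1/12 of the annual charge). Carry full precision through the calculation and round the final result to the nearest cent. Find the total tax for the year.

2011-01-01 to 2011-04-30: 4 months at 4.65% → €2,224,000 × 4.65% × 4/12 = €34,472.0000
2011-05-01 to 2011-12-31: 8 months at 2.1% → €2,224,000 × 2.1% × 8/12 = €31,136.0000
Total = €65,608.0000

€65,608.00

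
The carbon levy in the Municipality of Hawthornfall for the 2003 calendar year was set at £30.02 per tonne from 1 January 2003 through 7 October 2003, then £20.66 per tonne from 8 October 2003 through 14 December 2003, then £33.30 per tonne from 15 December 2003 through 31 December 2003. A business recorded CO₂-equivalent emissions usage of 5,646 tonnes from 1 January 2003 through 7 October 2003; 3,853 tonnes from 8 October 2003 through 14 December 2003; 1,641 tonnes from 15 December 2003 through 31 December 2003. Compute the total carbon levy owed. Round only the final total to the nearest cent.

£303741.20

1 January – 7 October 2003: 5,646 tonnes at £30.02/tonne → £169492.92
8 October – 14 December 2003: 3,853 tonnes at £20.66/tonne → £79602.98
15 December – 31 December 2003: 1,641 tonnes at £33.30/tonne → £54645.30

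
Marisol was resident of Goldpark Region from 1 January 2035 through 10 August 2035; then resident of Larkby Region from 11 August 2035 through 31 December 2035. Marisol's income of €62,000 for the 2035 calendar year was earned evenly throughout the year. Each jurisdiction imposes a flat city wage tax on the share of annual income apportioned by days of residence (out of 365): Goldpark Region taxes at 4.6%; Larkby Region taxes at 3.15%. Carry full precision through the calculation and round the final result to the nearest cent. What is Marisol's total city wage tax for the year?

Goldpark Region, 1 January – 10 August 2035: 222 days → €62,000 × 4.6% × 222/365 = €1,734.6411
Larkby Region, 11 August – 31 December 2035: 143 days → €62,000 × 3.15% × 143/365 = €765.1479
Total = €2,499.7890

€2,499.79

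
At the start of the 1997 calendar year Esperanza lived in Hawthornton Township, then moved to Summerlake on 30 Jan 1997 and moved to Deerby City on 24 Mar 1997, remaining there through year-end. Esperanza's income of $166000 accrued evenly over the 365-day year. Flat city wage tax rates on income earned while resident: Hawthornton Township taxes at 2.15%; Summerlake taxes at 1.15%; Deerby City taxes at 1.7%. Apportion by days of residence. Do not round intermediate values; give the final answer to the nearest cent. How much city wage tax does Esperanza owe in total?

$2748.78

Hawthornton Township, 1 Jan – 29 Jan 1997: 29 days → $166000 × 2.15% × 29/365 = $283.5644
Summerlake, 30 Jan – 23 Mar 1997: 53 days → $166000 × 1.15% × 53/365 = $277.1973
Deerby City, 24 Mar – 31 Dec 1997: 283 days → $166000 × 1.7% × 283/365 = $2188.0164
Total = $2748.7781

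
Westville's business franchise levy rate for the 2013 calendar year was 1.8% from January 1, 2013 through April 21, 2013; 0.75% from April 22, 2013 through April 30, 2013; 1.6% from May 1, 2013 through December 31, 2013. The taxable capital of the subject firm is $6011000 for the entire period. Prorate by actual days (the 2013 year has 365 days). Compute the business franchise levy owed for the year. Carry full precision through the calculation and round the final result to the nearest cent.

$98572.17

January 1 – April 21, 2013: 111 days at 1.8% → $6011000 × 1.8% × 111/365 = $32904.0493
April 22 – April 30, 2013: 9 days at 0.75% → $6011000 × 0.75% × 9/365 = $1111.6233
May 1 – December 31, 2013: 245 days at 1.6% → $6011000 × 1.6% × 245/365 = $64556.4932
Total = $98572.1658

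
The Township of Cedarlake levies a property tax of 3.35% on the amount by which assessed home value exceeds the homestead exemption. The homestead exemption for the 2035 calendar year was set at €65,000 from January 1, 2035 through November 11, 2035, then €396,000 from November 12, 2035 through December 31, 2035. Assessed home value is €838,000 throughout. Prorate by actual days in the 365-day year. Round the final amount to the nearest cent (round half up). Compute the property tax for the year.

€24,376.53

January 1 – November 11, 2035: 315 days, exemption €65,000 → (€838,000 − €65,000) × 3.35% × 315/365 = €22,348.1712
November 12 – December 31, 2035: 50 days, exemption €396,000 → (€838,000 − €396,000) × 3.35% × 50/365 = €2,028.3562
Total = €24,376.5274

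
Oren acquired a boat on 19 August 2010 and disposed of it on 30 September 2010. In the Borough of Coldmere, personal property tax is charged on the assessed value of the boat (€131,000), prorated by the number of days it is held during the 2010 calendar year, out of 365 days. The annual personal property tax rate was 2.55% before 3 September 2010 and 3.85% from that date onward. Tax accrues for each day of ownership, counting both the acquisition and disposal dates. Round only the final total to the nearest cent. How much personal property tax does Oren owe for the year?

€524.18

19 August – 2 September 2010: 15 days at 2.55% → €131,000 × 2.55% × 15/365 = €137.2808
3 September – 30 September 2010: 28 days at 3.85% → €131,000 × 3.85% × 28/365 = €386.8986
Total = €524.1795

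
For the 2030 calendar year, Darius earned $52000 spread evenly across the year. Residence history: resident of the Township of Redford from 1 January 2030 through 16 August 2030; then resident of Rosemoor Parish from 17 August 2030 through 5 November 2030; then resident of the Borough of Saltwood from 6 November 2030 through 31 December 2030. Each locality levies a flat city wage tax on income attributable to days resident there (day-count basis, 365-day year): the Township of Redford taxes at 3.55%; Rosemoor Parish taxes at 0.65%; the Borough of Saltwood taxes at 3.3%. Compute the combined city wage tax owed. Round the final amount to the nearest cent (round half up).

The Township of Redford, 1 January – 16 August 2030: 228 days → $52000 × 3.55% × 228/365 = $1153.1178
Rosemoor Parish, 17 August – 5 November 2030: 81 days → $52000 × 0.65% × 81/365 = $75.0082
The Borough of Saltwood, 6 November – 31 December 2030: 56 days → $52000 × 3.3% × 56/365 = $263.2767
Total = $1491.4027

$1491.40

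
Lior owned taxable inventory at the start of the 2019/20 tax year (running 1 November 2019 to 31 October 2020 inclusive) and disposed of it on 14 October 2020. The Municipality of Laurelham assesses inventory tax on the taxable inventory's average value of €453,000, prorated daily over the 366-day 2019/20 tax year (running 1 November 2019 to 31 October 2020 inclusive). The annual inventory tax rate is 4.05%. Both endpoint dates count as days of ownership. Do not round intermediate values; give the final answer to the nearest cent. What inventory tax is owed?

Days held (1 November 2019 – 14 October 2020): 349 out of 366
Tax = €453,000 × 4.05% × 349/366 = €17,494.3402

€17,494.34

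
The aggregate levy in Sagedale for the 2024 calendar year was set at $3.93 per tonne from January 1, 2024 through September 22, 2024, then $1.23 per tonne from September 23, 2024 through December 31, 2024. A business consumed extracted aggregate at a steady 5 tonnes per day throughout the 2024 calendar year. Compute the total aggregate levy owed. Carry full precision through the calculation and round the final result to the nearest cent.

January 1 – September 22, 2024: 266 days × 5 tonnes/day = 1,330 tonnes at $3.93/tonne → $5,226.90
September 23 – December 31, 2024: 100 days × 5 tonnes/day = 500 tonnes at $1.23/tonne → $615.00

$5,841.90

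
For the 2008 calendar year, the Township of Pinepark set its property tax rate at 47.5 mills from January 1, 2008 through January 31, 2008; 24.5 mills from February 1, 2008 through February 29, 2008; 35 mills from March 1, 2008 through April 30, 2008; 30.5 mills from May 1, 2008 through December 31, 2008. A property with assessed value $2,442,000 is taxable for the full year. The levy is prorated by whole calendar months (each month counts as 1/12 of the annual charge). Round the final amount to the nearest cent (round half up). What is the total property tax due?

January 1 – January 31, 2008: 1 month at 47.5 mills → $2,442,000 × 4.75% × 1/12 = $9,666.2500
February 1 – February 29, 2008: 1 month at 24.5 mills → $2,442,000 × 2.45% × 1/12 = $4,985.7500
March 1 – April 30, 2008: 2 months at 35 mills → $2,442,000 × 3.5% × 2/12 = $14,245.0000
May 1 – December 31, 2008: 8 months at 30.5 mills → $2,442,000 × 3.05% × 8/12 = $49,654.0000
Total = $78,551.0000

$78,551.00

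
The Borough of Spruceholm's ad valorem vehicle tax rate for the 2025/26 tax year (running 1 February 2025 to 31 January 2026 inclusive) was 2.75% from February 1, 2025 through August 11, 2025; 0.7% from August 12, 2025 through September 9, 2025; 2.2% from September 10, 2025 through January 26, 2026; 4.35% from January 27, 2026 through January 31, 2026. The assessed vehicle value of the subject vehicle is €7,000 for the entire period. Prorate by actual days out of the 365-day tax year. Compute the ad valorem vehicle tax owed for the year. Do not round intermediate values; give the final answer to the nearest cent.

€167.97

February 1 – August 11, 2025: 192 days at 2.75% → €7,000 × 2.75% × 192/365 = €101.2603
August 12 – September 9, 2025: 29 days at 0.7% → €7,000 × 0.7% × 29/365 = €3.8932
September 10, 2025 – January 26, 2026: 139 days at 2.2% → €7,000 × 2.2% × 139/365 = €58.6466
January 27 – January 31, 2026: 5 days at 4.35% → €7,000 × 4.35% × 5/365 = €4.1712
Total = €167.9712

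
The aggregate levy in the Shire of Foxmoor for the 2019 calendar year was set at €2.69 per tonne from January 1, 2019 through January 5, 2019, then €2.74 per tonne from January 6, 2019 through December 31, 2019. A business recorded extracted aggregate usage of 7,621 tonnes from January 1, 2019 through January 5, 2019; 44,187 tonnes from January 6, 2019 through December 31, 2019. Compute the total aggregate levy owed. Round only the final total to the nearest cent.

€141572.87

January 1 – January 5, 2019: 7,621 tonnes at €2.69/tonne → €20500.49
January 6 – December 31, 2019: 44,187 tonnes at €2.74/tonne → €121072.38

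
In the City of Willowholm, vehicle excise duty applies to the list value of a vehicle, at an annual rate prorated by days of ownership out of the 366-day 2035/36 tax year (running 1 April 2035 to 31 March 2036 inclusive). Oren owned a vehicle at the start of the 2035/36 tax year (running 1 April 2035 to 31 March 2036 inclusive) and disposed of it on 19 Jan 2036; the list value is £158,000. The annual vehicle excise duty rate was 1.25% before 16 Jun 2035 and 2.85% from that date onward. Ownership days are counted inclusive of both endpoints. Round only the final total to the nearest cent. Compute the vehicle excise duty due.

£3,092.22

1 Apr – 15 Jun 2035: 76 days at 1.25% → £158,000 × 1.25% × 76/366 = £410.1093
16 Jun 2035 – 19 Jan 2036: 218 days at 2.85% → £158,000 × 2.85% × 218/366 = £2,682.1148
Total = £3,092.2240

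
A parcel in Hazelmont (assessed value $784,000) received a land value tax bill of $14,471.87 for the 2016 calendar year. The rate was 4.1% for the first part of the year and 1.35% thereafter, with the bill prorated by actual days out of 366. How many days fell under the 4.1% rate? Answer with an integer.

66 days

Let d = days at the first rate; then 366 − d days at the second rate.
$784,000 × [4.1%·d + 1.35%·(366−d)] / 366 = $14,471.87
Solving gives d = 66, so the new rate took effect on 7 March 2016.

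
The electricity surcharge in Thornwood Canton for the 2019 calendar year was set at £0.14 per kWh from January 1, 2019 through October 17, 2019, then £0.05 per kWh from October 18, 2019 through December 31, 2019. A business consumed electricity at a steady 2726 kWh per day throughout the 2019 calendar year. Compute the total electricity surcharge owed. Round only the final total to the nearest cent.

£120,898.10

January 1 – October 17, 2019: 290 days × 2726 kWh/day = 790,540 kWh at £0.14/kWh → £110,675.60
October 18 – December 31, 2019: 75 days × 2726 kWh/day = 204,450 kWh at £0.05/kWh → £10,222.50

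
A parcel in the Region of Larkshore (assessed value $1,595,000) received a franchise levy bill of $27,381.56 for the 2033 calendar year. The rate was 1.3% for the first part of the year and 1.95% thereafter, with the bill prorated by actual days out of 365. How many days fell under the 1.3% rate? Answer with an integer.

Let d = days at the first rate; then 365 − d days at the second rate.
$1,595,000 × [1.3%·d + 1.95%·(365−d)] / 365 = $27,381.56
Solving gives d = 131, so the new rate took effect on May 12, 2033.

131 days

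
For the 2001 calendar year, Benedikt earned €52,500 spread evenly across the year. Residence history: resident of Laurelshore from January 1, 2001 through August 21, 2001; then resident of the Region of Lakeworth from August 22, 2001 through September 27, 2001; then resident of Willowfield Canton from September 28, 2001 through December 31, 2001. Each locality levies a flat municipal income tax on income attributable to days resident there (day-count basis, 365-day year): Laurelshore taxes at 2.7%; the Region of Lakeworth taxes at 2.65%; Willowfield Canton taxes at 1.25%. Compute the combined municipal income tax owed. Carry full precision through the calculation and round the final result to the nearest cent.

€1,216.71

Laurelshore, January 1 – August 21, 2001: 233 days → €52,500 × 2.7% × 233/365 = €904.8699
The Region of Lakeworth, August 22 – September 27, 2001: 37 days → €52,500 × 2.65% × 37/365 = €141.0308
Willowfield Canton, September 28 – December 31, 2001: 95 days → €52,500 × 1.25% × 95/365 = €170.8048
Total = €1,216.7055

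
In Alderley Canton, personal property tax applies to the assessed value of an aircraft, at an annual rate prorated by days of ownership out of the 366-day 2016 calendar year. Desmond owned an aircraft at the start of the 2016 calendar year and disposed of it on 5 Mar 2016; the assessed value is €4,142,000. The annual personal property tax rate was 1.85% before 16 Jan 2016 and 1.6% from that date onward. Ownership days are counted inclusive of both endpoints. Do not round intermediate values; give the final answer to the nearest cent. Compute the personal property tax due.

€12,194.00

1 Jan – 15 Jan 2016: 15 days at 1.85% → €4,142,000 × 1.85% × 15/366 = €3,140.4508
16 Jan – 5 Mar 2016: 50 days at 1.6% → €4,142,000 × 1.6% × 50/366 = €9,053.5519
Total = €12,194.0027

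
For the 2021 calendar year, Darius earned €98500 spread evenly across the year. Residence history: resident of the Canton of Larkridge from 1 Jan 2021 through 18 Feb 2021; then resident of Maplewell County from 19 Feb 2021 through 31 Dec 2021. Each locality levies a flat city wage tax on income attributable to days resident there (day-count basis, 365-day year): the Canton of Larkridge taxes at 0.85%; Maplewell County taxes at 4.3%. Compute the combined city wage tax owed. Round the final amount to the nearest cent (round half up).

€3779.30

The Canton of Larkridge, 1 Jan – 18 Feb 2021: 49 days → €98500 × 0.85% × 49/365 = €112.3979
Maplewell County, 19 Feb – 31 Dec 2021: 316 days → €98500 × 4.3% × 316/365 = €3666.8986
Total = €3779.2966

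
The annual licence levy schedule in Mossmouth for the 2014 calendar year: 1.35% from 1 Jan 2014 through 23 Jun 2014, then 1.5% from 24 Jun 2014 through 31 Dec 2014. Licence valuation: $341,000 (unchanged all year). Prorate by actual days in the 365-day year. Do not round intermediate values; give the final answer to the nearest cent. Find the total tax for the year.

$4,871.16

1 Jan – 23 Jun 2014: 174 days at 1.35% → $341,000 × 1.35% × 174/365 = $2,194.5452
24 Jun – 31 Dec 2014: 191 days at 1.5% → $341,000 × 1.5% × 191/365 = $2,676.6164
Total = $4,871.1616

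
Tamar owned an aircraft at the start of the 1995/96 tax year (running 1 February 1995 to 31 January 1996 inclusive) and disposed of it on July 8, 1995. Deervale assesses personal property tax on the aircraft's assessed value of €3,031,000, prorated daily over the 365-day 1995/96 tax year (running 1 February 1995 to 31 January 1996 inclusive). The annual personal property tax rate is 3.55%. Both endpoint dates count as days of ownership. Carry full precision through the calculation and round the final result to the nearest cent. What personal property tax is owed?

€46,577.75

Days held (February 1 – July 8, 1995): 158 out of 365
Tax = €3,031,000 × 3.55% × 158/365 = €46,577.7507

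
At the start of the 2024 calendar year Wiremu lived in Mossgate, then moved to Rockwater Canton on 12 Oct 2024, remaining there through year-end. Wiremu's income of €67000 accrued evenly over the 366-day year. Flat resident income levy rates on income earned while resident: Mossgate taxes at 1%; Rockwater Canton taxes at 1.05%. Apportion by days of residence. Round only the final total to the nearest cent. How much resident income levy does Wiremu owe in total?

Mossgate, 1 Jan – 11 Oct 2024: 285 days → €67000 × 1% × 285/366 = €521.7213
Rockwater Canton, 12 Oct – 31 Dec 2024: 81 days → €67000 × 1.05% × 81/366 = €155.6926
Total = €677.4139

€677.41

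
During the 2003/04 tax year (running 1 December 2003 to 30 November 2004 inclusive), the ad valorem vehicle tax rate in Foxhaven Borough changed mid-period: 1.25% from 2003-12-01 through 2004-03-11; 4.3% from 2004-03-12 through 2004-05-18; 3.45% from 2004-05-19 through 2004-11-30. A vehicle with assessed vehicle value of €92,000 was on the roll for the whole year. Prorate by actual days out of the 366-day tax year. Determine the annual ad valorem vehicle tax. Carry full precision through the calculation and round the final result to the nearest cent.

2003-12-01 to 2004-03-11: 102 days at 1.25% → €92,000 × 1.25% × 102/366 = €320.4918
2004-03-12 to 2004-05-18: 68 days at 4.3% → €92,000 × 4.3% × 68/366 = €734.9945
2004-05-19 to 2004-11-30: 196 days at 3.45% → €92,000 × 3.45% × 196/366 = €1,699.7377
Total = €2,755.2240

€2,755.22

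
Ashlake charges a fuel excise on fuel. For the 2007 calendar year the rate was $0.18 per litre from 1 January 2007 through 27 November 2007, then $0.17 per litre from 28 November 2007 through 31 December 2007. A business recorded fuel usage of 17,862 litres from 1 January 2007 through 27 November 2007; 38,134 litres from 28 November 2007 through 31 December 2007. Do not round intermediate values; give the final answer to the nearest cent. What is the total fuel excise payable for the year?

1 January – 27 November 2007: 17,862 litres at $0.18/litre → $3,215.16
28 November – 31 December 2007: 38,134 litres at $0.17/litre → $6,482.78

$9,697.94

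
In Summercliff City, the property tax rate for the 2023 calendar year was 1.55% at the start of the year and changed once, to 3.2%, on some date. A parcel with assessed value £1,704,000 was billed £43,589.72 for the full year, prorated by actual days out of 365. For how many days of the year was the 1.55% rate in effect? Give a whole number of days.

142 days

Let d = days at the first rate; then 365 − d days at the second rate.
£1,704,000 × [1.55%·d + 3.2%·(365−d)] / 365 = £43,589.72
Solving gives d = 142, so the new rate took effect on 23 May 2023.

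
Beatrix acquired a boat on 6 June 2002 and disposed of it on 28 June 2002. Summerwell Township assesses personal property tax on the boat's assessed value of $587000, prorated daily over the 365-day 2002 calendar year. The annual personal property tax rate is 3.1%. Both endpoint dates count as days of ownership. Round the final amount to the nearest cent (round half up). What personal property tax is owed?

Days held (6 June – 28 June 2002): 23 out of 365
Tax = $587000 × 3.1% × 23/365 = $1146.6603

$1146.66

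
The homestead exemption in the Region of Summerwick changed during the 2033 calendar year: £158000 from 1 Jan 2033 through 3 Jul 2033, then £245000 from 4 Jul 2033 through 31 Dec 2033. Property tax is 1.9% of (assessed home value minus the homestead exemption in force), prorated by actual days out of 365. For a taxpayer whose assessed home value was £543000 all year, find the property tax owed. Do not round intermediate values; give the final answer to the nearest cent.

1 Jan – 3 Jul 2033: 184 days, exemption £158000 → (£543000 − £158000) × 1.9% × 184/365 = £3687.5616
4 Jul – 31 Dec 2033: 181 days, exemption £245000 → (£543000 − £245000) × 1.9% × 181/365 = £2807.7315
Total = £6495.2932

£6495.29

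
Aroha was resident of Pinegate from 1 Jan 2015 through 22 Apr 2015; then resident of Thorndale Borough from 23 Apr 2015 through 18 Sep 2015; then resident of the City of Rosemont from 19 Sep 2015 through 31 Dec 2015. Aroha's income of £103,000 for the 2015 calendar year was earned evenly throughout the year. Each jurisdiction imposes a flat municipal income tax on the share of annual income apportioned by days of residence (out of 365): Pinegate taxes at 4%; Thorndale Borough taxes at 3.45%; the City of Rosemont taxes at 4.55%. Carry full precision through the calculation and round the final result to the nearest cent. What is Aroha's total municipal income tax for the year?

Pinegate, 1 Jan – 22 Apr 2015: 112 days → £103,000 × 4% × 112/365 = £1,264.2192
Thorndale Borough, 23 Apr – 18 Sep 2015: 149 days → £103,000 × 3.45% × 149/365 = £1,450.6068
The City of Rosemont, 19 Sep – 31 Dec 2015: 104 days → £103,000 × 4.55% × 104/365 = £1,335.3315
Total = £4,050.1575

£4,050.16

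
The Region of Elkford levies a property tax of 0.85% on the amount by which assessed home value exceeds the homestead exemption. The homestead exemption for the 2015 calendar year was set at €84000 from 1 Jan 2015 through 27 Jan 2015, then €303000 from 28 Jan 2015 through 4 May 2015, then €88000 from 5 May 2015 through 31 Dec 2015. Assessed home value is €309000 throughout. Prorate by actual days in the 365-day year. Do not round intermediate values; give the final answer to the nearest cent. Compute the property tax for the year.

€1395.35

1 Jan – 27 Jan 2015: 27 days, exemption €84000 → (€309000 − €84000) × 0.85% × 27/365 = €141.4726
28 Jan – 4 May 2015: 97 days, exemption €303000 → (€309000 − €303000) × 0.85% × 97/365 = €13.5534
5 May – 31 Dec 2015: 241 days, exemption €88000 → (€309000 − €88000) × 0.85% × 241/365 = €1240.3247
Total = €1395.3507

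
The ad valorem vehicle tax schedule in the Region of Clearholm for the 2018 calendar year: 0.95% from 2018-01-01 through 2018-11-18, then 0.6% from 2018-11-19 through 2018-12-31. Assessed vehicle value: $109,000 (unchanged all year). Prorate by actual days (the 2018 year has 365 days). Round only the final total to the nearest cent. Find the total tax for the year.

$990.56

2018-01-01 to 2018-11-18: 322 days at 0.95% → $109,000 × 0.95% × 322/365 = $913.5096
2018-11-19 to 2018-12-31: 43 days at 0.6% → $109,000 × 0.6% × 43/365 = $77.0466
Total = $990.5562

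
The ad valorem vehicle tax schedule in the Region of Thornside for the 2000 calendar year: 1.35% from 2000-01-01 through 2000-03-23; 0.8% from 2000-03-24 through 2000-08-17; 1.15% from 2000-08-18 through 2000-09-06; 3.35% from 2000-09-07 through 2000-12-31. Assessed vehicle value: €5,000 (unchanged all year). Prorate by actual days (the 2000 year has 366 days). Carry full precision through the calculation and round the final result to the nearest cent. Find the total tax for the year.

2000-01-01 to 2000-03-23: 83 days at 1.35% → €5,000 × 1.35% × 83/366 = €15.3074
2000-03-24 to 2000-08-17: 147 days at 0.8% → €5,000 × 0.8% × 147/366 = €16.0656
2000-08-18 to 2000-09-06: 20 days at 1.15% → €5,000 × 1.15% × 20/366 = €3.1421
2000-09-07 to 2000-12-31: 116 days at 3.35% → €5,000 × 3.35% × 116/366 = €53.0874
Total = €87.6025

€87.60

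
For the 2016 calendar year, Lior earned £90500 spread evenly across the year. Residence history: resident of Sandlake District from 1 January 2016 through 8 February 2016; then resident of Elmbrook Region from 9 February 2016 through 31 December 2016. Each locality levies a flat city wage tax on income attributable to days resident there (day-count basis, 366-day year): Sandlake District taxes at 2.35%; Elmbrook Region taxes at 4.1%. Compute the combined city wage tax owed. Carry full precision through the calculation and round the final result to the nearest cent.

Sandlake District, 1 January – 8 February 2016: 39 days → £90500 × 2.35% × 39/366 = £226.6209
Elmbrook Region, 9 February – 31 December 2016: 327 days → £90500 × 4.1% × 327/366 = £3315.1189
Total = £3541.7398

£3541.74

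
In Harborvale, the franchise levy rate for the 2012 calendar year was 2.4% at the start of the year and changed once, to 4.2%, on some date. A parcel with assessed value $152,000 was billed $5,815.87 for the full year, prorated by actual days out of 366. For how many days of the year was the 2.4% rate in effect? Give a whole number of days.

76 days

Let d = days at the first rate; then 366 − d days at the second rate.
$152,000 × [2.4%·d + 4.2%·(366−d)] / 366 = $5,815.87
Solving gives d = 76, so the new rate took effect on 17 March 2012.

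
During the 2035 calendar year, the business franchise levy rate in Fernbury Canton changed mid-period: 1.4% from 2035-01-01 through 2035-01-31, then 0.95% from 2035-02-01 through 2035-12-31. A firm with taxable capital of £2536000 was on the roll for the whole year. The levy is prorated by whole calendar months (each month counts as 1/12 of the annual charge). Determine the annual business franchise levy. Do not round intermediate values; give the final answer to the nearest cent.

2035-01-01 to 2035-01-31: 1 month at 1.4% → £2536000 × 1.4% × 1/12 = £2958.6667
2035-02-01 to 2035-12-31: 11 months at 0.95% → £2536000 × 0.95% × 11/12 = £22084.3333
Total = £25043.0000

£25043.00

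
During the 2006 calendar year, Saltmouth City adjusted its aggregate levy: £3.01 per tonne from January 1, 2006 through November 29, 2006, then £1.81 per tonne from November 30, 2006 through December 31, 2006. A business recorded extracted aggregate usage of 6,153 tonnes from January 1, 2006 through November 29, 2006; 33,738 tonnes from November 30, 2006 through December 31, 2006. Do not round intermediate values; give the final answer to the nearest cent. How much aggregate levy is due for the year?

January 1 – November 29, 2006: 6,153 tonnes at £3.01/tonne → £18520.53
November 30 – December 31, 2006: 33,738 tonnes at £1.81/tonne → £61065.78

£79586.31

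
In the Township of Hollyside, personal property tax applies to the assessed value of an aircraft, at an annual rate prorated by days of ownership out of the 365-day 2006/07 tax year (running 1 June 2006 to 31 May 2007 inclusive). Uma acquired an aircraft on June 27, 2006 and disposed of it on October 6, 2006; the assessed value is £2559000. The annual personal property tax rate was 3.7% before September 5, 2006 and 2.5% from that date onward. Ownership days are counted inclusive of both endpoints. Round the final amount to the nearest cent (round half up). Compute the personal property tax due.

£23767.15

June 27 – September 4, 2006: 70 days at 3.7% → £2559000 × 3.7% × 70/365 = £18158.3836
September 5 – October 6, 2006: 32 days at 2.5% → £2559000 × 2.5% × 32/365 = £5608.7671
Total = £23767.1507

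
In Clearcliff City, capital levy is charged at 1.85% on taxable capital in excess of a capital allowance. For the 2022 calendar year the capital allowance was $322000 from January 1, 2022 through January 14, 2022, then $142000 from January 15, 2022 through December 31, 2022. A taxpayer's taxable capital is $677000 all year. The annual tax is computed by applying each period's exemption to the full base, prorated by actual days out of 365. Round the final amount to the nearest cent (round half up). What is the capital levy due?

January 1 – January 14, 2022: 14 days, exemption $322000 → ($677000 − $322000) × 1.85% × 14/365 = $251.9041
January 15 – December 31, 2022: 351 days, exemption $142000 → ($677000 − $142000) × 1.85% × 351/365 = $9517.8699
Total = $9769.7740

$9769.77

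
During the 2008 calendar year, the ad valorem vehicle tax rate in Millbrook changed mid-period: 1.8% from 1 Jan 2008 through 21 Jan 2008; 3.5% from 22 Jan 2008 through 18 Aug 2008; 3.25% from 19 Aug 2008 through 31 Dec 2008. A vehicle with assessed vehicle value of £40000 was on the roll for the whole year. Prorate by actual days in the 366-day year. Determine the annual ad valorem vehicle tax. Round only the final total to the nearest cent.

£1324.10

1 Jan – 21 Jan 2008: 21 days at 1.8% → £40000 × 1.8% × 21/366 = £41.3115
22 Jan – 18 Aug 2008: 210 days at 3.5% → £40000 × 3.5% × 210/366 = £803.2787
19 Aug – 31 Dec 2008: 135 days at 3.25% → £40000 × 3.25% × 135/366 = £479.5082
Total = £1324.0984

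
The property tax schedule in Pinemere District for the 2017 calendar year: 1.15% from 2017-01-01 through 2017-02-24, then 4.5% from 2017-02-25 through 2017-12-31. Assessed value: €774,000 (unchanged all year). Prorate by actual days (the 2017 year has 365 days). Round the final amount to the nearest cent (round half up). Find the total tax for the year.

2017-01-01 to 2017-02-24: 55 days at 1.15% → €774,000 × 1.15% × 55/365 = €1,341.2466
2017-02-25 to 2017-12-31: 310 days at 4.5% → €774,000 × 4.5% × 310/365 = €29,581.6438
Total = €30,922.8904

€30,922.89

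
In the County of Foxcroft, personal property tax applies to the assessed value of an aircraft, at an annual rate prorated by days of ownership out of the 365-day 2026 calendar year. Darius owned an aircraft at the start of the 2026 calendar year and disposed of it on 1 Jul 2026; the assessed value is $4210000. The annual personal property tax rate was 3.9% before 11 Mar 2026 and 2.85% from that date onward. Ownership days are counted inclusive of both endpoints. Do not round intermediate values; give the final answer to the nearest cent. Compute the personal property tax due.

$68184.70

1 Jan – 10 Mar 2026: 69 days at 3.9% → $4210000 × 3.9% × 69/365 = $31038.6575
11 Mar – 1 Jul 2026: 113 days at 2.85% → $4210000 × 2.85% × 113/365 = $37146.0411
Total = $68184.6986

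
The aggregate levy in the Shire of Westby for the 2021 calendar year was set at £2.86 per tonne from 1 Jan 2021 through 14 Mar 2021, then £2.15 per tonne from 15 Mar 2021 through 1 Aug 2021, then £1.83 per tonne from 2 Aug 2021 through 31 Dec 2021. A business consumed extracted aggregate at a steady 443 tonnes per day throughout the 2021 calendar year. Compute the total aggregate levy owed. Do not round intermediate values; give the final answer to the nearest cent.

1 Jan – 14 Mar 2021: 73 days × 443 tonnes/day = 32,339 tonnes at £2.86/tonne → £92,489.54
15 Mar – 1 Aug 2021: 140 days × 443 tonnes/day = 62,020 tonnes at £2.15/tonne → £133,343.00
2 Aug – 31 Dec 2021: 152 days × 443 tonnes/day = 67,336 tonnes at £1.83/tonne → £123,224.88

£349,057.42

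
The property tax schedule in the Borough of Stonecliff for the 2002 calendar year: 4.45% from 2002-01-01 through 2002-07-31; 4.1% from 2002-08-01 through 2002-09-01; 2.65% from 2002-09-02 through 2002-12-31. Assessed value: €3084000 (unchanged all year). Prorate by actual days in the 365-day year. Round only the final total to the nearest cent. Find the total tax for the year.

2002-01-01 to 2002-07-31: 212 days at 4.45% → €3084000 × 4.45% × 212/365 = €79710.8384
2002-08-01 to 2002-09-01: 32 days at 4.1% → €3084000 × 4.1% × 32/365 = €11085.5014
2002-09-02 to 2002-12-31: 121 days at 2.65% → €3084000 × 2.65% × 121/365 = €27092.7288
Total = €117889.0685

€117889.07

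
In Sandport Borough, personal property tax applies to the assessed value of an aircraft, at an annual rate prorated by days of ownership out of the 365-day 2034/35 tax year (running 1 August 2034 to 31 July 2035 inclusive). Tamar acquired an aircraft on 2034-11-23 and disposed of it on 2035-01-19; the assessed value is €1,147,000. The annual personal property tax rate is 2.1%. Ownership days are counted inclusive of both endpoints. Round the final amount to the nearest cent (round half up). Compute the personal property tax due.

Days held (2034-11-23 to 2035-01-19): 58 out of 365
Tax = €1,147,000 × 2.1% × 58/365 = €3,827.5233

€3,827.52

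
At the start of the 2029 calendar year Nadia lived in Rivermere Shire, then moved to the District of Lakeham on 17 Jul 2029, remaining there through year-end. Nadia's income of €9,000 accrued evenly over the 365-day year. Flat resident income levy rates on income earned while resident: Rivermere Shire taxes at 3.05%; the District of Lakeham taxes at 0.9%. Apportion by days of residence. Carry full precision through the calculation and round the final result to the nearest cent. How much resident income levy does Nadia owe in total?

€185.44

Rivermere Shire, 1 Jan – 16 Jul 2029: 197 days → €9,000 × 3.05% × 197/365 = €148.1548
The District of Lakeham, 17 Jul – 31 Dec 2029: 168 days → €9,000 × 0.9% × 168/365 = €37.2822
Total = €185.4370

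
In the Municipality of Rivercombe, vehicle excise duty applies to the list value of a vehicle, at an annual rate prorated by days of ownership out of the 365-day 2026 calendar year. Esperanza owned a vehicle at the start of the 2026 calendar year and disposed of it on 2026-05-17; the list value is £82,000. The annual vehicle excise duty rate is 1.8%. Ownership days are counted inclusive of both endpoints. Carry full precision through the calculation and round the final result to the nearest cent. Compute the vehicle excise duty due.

£554.01

Days held (2026-01-01 to 2026-05-17): 137 out of 365
Tax = £82,000 × 1.8% × 137/365 = £554.0055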